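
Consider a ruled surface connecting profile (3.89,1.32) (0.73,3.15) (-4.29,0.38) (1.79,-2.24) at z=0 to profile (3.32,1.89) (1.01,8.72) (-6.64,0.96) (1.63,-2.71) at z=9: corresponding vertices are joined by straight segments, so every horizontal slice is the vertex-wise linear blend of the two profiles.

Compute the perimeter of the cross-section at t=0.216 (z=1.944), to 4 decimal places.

Cross-section at t=0.216: each vertex is (1-t)·p0[i] + t·p1[i].
  v1: (1-0.216)·(3.89,1.32) + 0.216·(3.32,1.89) = (3.7669,1.4431)
  v2: (1-0.216)·(0.73,3.15) + 0.216·(1.01,8.72) = (0.7905,4.3531)
  v3: (1-0.216)·(-4.29,0.38) + 0.216·(-6.64,0.96) = (-4.7976,0.5053)
  v4: (1-0.216)·(1.79,-2.24) + 0.216·(1.63,-2.71) = (1.7554,-2.3415)
Perimeter = Σ |v_{i+1} − v_i|:
  edge 1→2: √(-2.9764² + 2.9100²) = 4.1626 (running 4.1626)
  edge 2→3: √(-5.5881² + -3.8478²) = 6.7847 (running 10.9473)
  edge 3→4: √(6.5530² + -2.8468²) = 7.1447 (running 18.0920)
  edge 4→1: √(2.0114² + 3.7846²) = 4.2860 (running 22.3779)
Perimeter = 22.3779

Perimeter at t=0.216: 22.3779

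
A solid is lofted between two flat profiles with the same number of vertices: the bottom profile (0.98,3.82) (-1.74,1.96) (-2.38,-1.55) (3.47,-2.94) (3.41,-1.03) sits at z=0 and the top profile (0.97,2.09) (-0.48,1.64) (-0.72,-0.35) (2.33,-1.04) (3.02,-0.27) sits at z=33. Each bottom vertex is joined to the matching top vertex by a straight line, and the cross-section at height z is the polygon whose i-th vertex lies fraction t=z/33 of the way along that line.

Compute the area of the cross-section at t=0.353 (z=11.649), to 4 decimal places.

Cross-section at t=0.353: each vertex is (1-t)·p0[i] + t·p1[i].
  v1: (1-0.353)·(0.98,3.82) + 0.353·(0.97,2.09) = (0.9765,3.2093)
  v2: (1-0.353)·(-1.74,1.96) + 0.353·(-0.48,1.64) = (-1.2952,1.8470)
  v3: (1-0.353)·(-2.38,-1.55) + 0.353·(-0.72,-0.35) = (-1.7940,-1.1264)
  v4: (1-0.353)·(3.47,-2.94) + 0.353·(2.33,-1.04) = (3.0676,-2.2693)
  v5: (1-0.353)·(3.41,-1.03) + 0.353·(3.02,-0.27) = (3.2723,-0.7617)
Shoelace sum Σ(x_i·y_{i+1} − x_{i+1}·y_i):
  i=1: 0.9765·1.8470 − -1.2952·3.2093 = +5.9603 (running +5.9603)
  i=2: -1.2952·-1.1264 − -1.7940·1.8470 = +4.7726 (running +10.7329)
  i=3: -1.7940·-2.2693 − 3.0676·-1.1264 = +7.5265 (running +18.2594)
  i=4: 3.0676·-0.7617 − 3.2723·-2.2693 = +5.0893 (running +23.3487)
  i=5: 3.2723·3.2093 − 0.9765·-0.7617 = +11.2457 (running +34.5944)
Area = |Σ|/2 = |34.5944|/2 = 17.2972

Area at t=0.353: 17.2972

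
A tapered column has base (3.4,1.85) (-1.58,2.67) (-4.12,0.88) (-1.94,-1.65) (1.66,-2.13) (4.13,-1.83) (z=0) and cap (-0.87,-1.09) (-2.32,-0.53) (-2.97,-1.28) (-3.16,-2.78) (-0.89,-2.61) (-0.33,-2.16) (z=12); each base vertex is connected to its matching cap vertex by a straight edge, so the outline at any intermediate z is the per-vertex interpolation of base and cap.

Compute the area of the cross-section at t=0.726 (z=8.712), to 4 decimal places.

Cross-section at t=0.726: each vertex is (1-t)·p0[i] + t·p1[i].
  v1: (1-0.726)·(3.4,1.85) + 0.726·(-0.87,-1.09) = (0.3000,-0.2844)
  v2: (1-0.726)·(-1.58,2.67) + 0.726·(-2.32,-0.53) = (-2.1172,0.3468)
  v3: (1-0.726)·(-4.12,0.88) + 0.726·(-2.97,-1.28) = (-3.2851,-0.6882)
  v4: (1-0.726)·(-1.94,-1.65) + 0.726·(-3.16,-2.78) = (-2.8257,-2.4704)
  v5: (1-0.726)·(1.66,-2.13) + 0.726·(-0.89,-2.61) = (-0.1913,-2.4785)
  v6: (1-0.726)·(4.13,-1.83) + 0.726·(-0.33,-2.16) = (0.8920,-2.0696)
Shoelace sum Σ(x_i·y_{i+1} − x_{i+1}·y_i):
  i=1: 0.3000·0.3468 − -2.1172·-0.2844 = -0.4982 (running -0.4982)
  i=2: -2.1172·-0.6882 − -3.2851·0.3468 = +2.5963 (running +2.0981)
  i=3: -3.2851·-2.4704 − -2.8257·-0.6882 = +6.1709 (running +8.2690)
  i=4: -2.8257·-2.4785 − -0.1913·-2.4704 = +6.5309 (running +14.7999)
  i=5: -0.1913·-2.0696 − 0.8920·-2.4785 = +2.6068 (running +17.4067)
  i=6: 0.8920·-0.2844 − 0.3000·-2.0696 = +0.3671 (running +17.7738)
Area = |Σ|/2 = |17.7738|/2 = 8.8869

Area at t=0.726: 8.8869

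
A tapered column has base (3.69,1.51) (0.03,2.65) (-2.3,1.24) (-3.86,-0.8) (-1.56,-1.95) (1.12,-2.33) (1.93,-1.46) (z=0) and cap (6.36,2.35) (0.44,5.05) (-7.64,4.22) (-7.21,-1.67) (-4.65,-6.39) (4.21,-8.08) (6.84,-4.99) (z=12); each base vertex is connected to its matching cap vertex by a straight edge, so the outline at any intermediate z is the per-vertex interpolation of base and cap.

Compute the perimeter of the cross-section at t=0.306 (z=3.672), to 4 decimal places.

Cross-section at t=0.306: each vertex is (1-t)·p0[i] + t·p1[i].
  v1: (1-0.306)·(3.69,1.51) + 0.306·(6.36,2.35) = (4.5070,1.7670)
  v2: (1-0.306)·(0.03,2.65) + 0.306·(0.44,5.05) = (0.1555,3.3844)
  v3: (1-0.306)·(-2.3,1.24) + 0.306·(-7.64,4.22) = (-3.9340,2.1519)
  v4: (1-0.306)·(-3.86,-0.8) + 0.306·(-7.21,-1.67) = (-4.8851,-1.0662)
  v5: (1-0.306)·(-1.56,-1.95) + 0.306·(-4.65,-6.39) = (-2.5055,-3.3086)
  v6: (1-0.306)·(1.12,-2.33) + 0.306·(4.21,-8.08) = (2.0655,-4.0895)
  v7: (1-0.306)·(1.93,-1.46) + 0.306·(6.84,-4.99) = (3.4325,-2.5402)
Perimeter = Σ |v_{i+1} − v_i|:
  edge 1→2: √(-4.3516² + 1.6174²) = 4.6424 (running 4.6424)
  edge 2→3: √(-4.0895² + -1.2325²) = 4.2712 (running 8.9136)
  edge 3→4: √(-0.9511² + -3.2181²) = 3.3557 (running 12.2693)
  edge 4→5: √(2.3796² + -2.2424²) = 3.2697 (running 15.5390)
  edge 5→6: √(4.5711² + -0.7809²) = 4.6373 (running 20.1763)
  edge 6→7: √(1.3669² + 1.5493²) = 2.0661 (running 22.2424)
  edge 7→1: √(1.0746² + 4.3072²) = 4.4392 (running 26.6816)
Perimeter = 26.6816

Perimeter at t=0.306: 26.6816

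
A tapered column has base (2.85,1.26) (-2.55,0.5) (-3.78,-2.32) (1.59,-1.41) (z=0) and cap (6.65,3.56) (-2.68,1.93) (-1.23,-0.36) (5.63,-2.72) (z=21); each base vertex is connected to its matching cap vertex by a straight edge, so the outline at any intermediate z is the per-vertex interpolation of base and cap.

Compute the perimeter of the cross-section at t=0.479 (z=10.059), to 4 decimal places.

Cross-section at t=0.479: each vertex is (1-t)·p0[i] + t·p1[i].
  v1: (1-0.479)·(2.85,1.26) + 0.479·(6.65,3.56) = (4.6702,2.3617)
  v2: (1-0.479)·(-2.55,0.5) + 0.479·(-2.68,1.93) = (-2.6123,1.1850)
  v3: (1-0.479)·(-3.78,-2.32) + 0.479·(-1.23,-0.36) = (-2.5585,-1.3812)
  v4: (1-0.479)·(1.59,-1.41) + 0.479·(5.63,-2.72) = (3.5252,-2.0375)
Perimeter = Σ |v_{i+1} − v_i|:
  edge 1→2: √(-7.2825² + -1.1767²) = 7.3769 (running 7.3769)
  edge 2→3: √(0.0537² + -2.5661²) = 2.5667 (running 9.9436)
  edge 3→4: √(6.0837² + -0.6563²) = 6.1190 (running 16.0626)
  edge 4→1: √(1.1450² + 4.3992²) = 4.5458 (running 20.6084)
Perimeter = 20.6084

Perimeter at t=0.479: 20.6084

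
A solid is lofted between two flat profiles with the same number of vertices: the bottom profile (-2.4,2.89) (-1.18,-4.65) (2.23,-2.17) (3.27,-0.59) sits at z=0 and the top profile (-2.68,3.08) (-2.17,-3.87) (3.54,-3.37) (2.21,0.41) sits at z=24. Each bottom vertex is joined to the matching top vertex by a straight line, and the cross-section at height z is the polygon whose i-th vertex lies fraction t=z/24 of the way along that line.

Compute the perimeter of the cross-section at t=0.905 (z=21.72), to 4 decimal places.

Cross-section at t=0.905: each vertex is (1-t)·p0[i] + t·p1[i].
  v1: (1-0.905)·(-2.4,2.89) + 0.905·(-2.68,3.08) = (-2.6534,3.0620)
  v2: (1-0.905)·(-1.18,-4.65) + 0.905·(-2.17,-3.87) = (-2.0760,-3.9441)
  v3: (1-0.905)·(2.23,-2.17) + 0.905·(3.54,-3.37) = (3.4156,-3.2560)
  v4: (1-0.905)·(3.27,-0.59) + 0.905·(2.21,0.41) = (2.3107,0.3150)
Perimeter = Σ |v_{i+1} − v_i|:
  edge 1→2: √(0.5774² + -7.0061²) = 7.0298 (running 7.0298)
  edge 2→3: √(5.4915² + 0.6881²) = 5.5344 (running 12.5642)
  edge 3→4: √(-1.1049² + 3.5710²) = 3.7380 (running 16.3023)
  edge 4→1: √(-4.9641² + 2.7470²) = 5.6734 (running 21.9757)
Perimeter = 21.9757

Perimeter at t=0.905: 21.9757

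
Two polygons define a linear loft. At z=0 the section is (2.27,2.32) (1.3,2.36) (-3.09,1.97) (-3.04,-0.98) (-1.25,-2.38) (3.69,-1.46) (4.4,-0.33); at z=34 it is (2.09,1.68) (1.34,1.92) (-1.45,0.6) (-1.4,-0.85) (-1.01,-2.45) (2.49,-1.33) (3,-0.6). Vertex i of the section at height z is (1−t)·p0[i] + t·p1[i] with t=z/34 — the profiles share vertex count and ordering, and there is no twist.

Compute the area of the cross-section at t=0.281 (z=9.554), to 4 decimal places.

Area at t=0.281: 22.6521

Cross-section at t=0.281: each vertex is (1-t)·p0[i] + t·p1[i].
  v1: (1-0.281)·(2.27,2.32) + 0.281·(2.09,1.68) = (2.2194,2.1402)
  v2: (1-0.281)·(1.3,2.36) + 0.281·(1.34,1.92) = (1.3112,2.2364)
  v3: (1-0.281)·(-3.09,1.97) + 0.281·(-1.45,0.6) = (-2.6292,1.5850)
  v4: (1-0.281)·(-3.04,-0.98) + 0.281·(-1.4,-0.85) = (-2.5792,-0.9435)
  v5: (1-0.281)·(-1.25,-2.38) + 0.281·(-1.01,-2.45) = (-1.1826,-2.3997)
  v6: (1-0.281)·(3.69,-1.46) + 0.281·(2.49,-1.33) = (3.3528,-1.4235)
  v7: (1-0.281)·(4.4,-0.33) + 0.281·(3,-0.6) = (4.0066,-0.4059)
Shoelace sum Σ(x_i·y_{i+1} − x_{i+1}·y_i):
  i=1: 2.2194·2.2364 − 1.3112·2.1402 = +2.1572 (running +2.1572)
  i=2: 1.3112·1.5850 − -2.6292·2.2364 = +7.9581 (running +10.1153)
  i=3: -2.6292·-0.9435 − -2.5792·1.5850 = +6.5686 (running +16.6838)
  i=4: -2.5792·-2.3997 − -1.1826·-0.9435 = +5.0734 (running +21.7573)
  i=5: -1.1826·-1.4235 − 3.3528·-2.3997 = +9.7290 (running +31.4862)
  i=6: 3.3528·-0.4059 − 4.0066·-1.4235 = +4.3425 (running +35.8287)
  i=7: 4.0066·2.1402 − 2.2194·-0.4059 = +9.4756 (running +45.3043)
Area = |Σ|/2 = |45.3043|/2 = 22.6521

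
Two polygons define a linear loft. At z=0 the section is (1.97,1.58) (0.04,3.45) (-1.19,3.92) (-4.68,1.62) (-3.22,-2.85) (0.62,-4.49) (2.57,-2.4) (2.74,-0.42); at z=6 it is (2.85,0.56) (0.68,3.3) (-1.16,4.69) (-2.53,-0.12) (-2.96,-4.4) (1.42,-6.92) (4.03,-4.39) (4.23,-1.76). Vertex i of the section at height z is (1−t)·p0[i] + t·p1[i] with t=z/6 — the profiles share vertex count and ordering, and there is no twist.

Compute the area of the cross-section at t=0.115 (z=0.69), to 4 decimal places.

Cross-section at t=0.115: each vertex is (1-t)·p0[i] + t·p1[i].
  v1: (1-0.115)·(1.97,1.58) + 0.115·(2.85,0.56) = (2.0712,1.4627)
  v2: (1-0.115)·(0.04,3.45) + 0.115·(0.68,3.3) = (0.1136,3.4328)
  v3: (1-0.115)·(-1.19,3.92) + 0.115·(-1.16,4.69) = (-1.1865,4.0085)
  v4: (1-0.115)·(-4.68,1.62) + 0.115·(-2.53,-0.12) = (-4.4327,1.4199)
  v5: (1-0.115)·(-3.22,-2.85) + 0.115·(-2.96,-4.4) = (-3.1901,-3.0283)
  v6: (1-0.115)·(0.62,-4.49) + 0.115·(1.42,-6.92) = (0.7120,-4.7694)
  v7: (1-0.115)·(2.57,-2.4) + 0.115·(4.03,-4.39) = (2.7379,-2.6288)
  v8: (1-0.115)·(2.74,-0.42) + 0.115·(4.23,-1.76) = (2.9114,-0.5741)
Shoelace sum Σ(x_i·y_{i+1} − x_{i+1}·y_i):
  i=1: 2.0712·3.4328 − 0.1136·1.4627 = +6.9437 (running +6.9437)
  i=2: 0.1136·4.0085 − -1.1865·3.4328 = +4.5285 (running +11.4722)
  i=3: -1.1865·1.4199 − -4.4327·4.0085 = +16.0841 (running +27.5564)
  i=4: -4.4327·-3.0283 − -3.1901·1.4199 = +17.9531 (running +45.5095)
  i=5: -3.1901·-4.7694 − 0.7120·-3.0283 = +17.3711 (running +62.8806)
  i=6: 0.7120·-2.6288 − 2.7379·-4.7694 = +11.1865 (running +74.0671)
  i=7: 2.7379·-0.5741 − 2.9114·-2.6288 = +6.0817 (running +80.1488)
  i=8: 2.9114·1.4627 − 2.0712·-0.5741 = +5.4475 (running +85.5963)
Area = |Σ|/2 = |85.5963|/2 = 42.7982

Area at t=0.115: 42.7982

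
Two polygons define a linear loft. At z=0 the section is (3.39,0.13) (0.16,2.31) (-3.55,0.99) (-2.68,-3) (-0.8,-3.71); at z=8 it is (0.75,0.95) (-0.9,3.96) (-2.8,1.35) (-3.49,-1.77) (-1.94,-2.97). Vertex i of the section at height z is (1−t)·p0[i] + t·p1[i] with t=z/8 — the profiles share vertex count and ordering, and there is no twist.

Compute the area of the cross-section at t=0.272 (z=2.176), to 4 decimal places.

Area at t=0.272: 22.3912

Cross-section at t=0.272: each vertex is (1-t)·p0[i] + t·p1[i].
  v1: (1-0.272)·(3.39,0.13) + 0.272·(0.75,0.95) = (2.6719,0.3530)
  v2: (1-0.272)·(0.16,2.31) + 0.272·(-0.9,3.96) = (-0.1283,2.7588)
  v3: (1-0.272)·(-3.55,0.99) + 0.272·(-2.8,1.35) = (-3.3460,1.0879)
  v4: (1-0.272)·(-2.68,-3) + 0.272·(-3.49,-1.77) = (-2.9003,-2.6654)
  v5: (1-0.272)·(-0.8,-3.71) + 0.272·(-1.94,-2.97) = (-1.1101,-3.5087)
Shoelace sum Σ(x_i·y_{i+1} − x_{i+1}·y_i):
  i=1: 2.6719·2.7588 − -0.1283·0.3530 = +7.4166 (running +7.4166)
  i=2: -0.1283·1.0879 − -3.3460·2.7588 = +9.0913 (running +16.5079)
  i=3: -3.3460·-2.6654 − -2.9003·1.0879 = +12.0739 (running +28.5818)
  i=4: -2.9003·-3.5087 − -1.1101·-2.6654 = +7.2176 (running +35.7994)
  i=5: -1.1101·0.3530 − 2.6719·-3.5087 = +8.9831 (running +44.7825)
Area = |Σ|/2 = |44.7825|/2 = 22.3912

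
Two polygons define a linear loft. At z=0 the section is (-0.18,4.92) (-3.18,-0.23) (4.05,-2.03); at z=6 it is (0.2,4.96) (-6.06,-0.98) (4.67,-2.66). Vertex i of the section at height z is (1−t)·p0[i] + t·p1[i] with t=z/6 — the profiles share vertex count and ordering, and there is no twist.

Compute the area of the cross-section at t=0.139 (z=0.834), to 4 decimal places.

Cross-section at t=0.139: each vertex is (1-t)·p0[i] + t·p1[i].
  v1: (1-0.139)·(-0.18,4.92) + 0.139·(0.2,4.96) = (-0.1272,4.9256)
  v2: (1-0.139)·(-3.18,-0.23) + 0.139·(-6.06,-0.98) = (-3.5803,-0.3343)
  v3: (1-0.139)·(4.05,-2.03) + 0.139·(4.67,-2.66) = (4.1362,-2.1176)
Shoelace sum Σ(x_i·y_{i+1} − x_{i+1}·y_i):
  i=1: -0.1272·-0.3343 − -3.5803·4.9256 = +17.6776 (running +17.6776)
  i=2: -3.5803·-2.1176 − 4.1362·-0.3343 = +8.9641 (running +26.6417)
  i=3: 4.1362·4.9256 − -0.1272·-2.1176 = +20.1037 (running +46.7454)
Area = |Σ|/2 = |46.7454|/2 = 23.3727

Area at t=0.139: 23.3727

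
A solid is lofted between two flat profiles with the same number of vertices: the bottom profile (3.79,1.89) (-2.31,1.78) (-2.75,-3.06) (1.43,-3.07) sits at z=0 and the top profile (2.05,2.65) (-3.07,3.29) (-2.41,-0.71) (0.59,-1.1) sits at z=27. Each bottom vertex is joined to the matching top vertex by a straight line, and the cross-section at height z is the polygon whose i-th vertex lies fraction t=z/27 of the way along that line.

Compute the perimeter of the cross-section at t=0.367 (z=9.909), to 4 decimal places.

Cross-section at t=0.367: each vertex is (1-t)·p0[i] + t·p1[i].
  v1: (1-0.367)·(3.79,1.89) + 0.367·(2.05,2.65) = (3.1514,2.1689)
  v2: (1-0.367)·(-2.31,1.78) + 0.367·(-3.07,3.29) = (-2.5889,2.3342)
  v3: (1-0.367)·(-2.75,-3.06) + 0.367·(-2.41,-0.71) = (-2.6252,-2.1976)
  v4: (1-0.367)·(1.43,-3.07) + 0.367·(0.59,-1.1) = (1.1217,-2.3470)
Perimeter = Σ |v_{i+1} − v_i|:
  edge 1→2: √(-5.7403² + 0.1653²) = 5.7427 (running 5.7427)
  edge 2→3: √(-0.0363² + -4.5317²) = 4.5319 (running 10.2746)
  edge 3→4: √(3.7469² + -0.1495²) = 3.7499 (running 14.0245)
  edge 4→1: √(2.0297² + 4.5159²) = 4.9511 (running 18.9756)
Perimeter = 18.9756

Perimeter at t=0.367: 18.9756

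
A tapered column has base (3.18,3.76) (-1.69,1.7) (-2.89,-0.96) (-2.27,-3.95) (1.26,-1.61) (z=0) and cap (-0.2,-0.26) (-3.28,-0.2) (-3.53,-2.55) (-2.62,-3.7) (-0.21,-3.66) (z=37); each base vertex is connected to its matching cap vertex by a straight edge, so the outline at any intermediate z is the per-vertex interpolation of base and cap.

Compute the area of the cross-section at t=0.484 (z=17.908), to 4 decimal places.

Area at t=0.484: 16.9563

Cross-section at t=0.484: each vertex is (1-t)·p0[i] + t·p1[i].
  v1: (1-0.484)·(3.18,3.76) + 0.484·(-0.2,-0.26) = (1.5441,1.8143)
  v2: (1-0.484)·(-1.69,1.7) + 0.484·(-3.28,-0.2) = (-2.4596,0.7804)
  v3: (1-0.484)·(-2.89,-0.96) + 0.484·(-3.53,-2.55) = (-3.1998,-1.7296)
  v4: (1-0.484)·(-2.27,-3.95) + 0.484·(-2.62,-3.7) = (-2.4394,-3.8290)
  v5: (1-0.484)·(1.26,-1.61) + 0.484·(-0.21,-3.66) = (0.5485,-2.6022)
Shoelace sum Σ(x_i·y_{i+1} − x_{i+1}·y_i):
  i=1: 1.5441·0.7804 − -2.4596·1.8143 = +5.6674 (running +5.6674)
  i=2: -2.4596·-1.7296 − -3.1998·0.7804 = +6.7510 (running +12.4185)
  i=3: -3.1998·-3.8290 − -2.4394·-1.7296 = +8.0328 (running +20.4513)
  i=4: -2.4394·-2.6022 − 0.5485·-3.8290 = +8.4481 (running +28.8994)
  i=5: 0.5485·1.8143 − 1.5441·-2.6022 = +5.0132 (running +33.9126)
Area = |Σ|/2 = |33.9126|/2 = 16.9563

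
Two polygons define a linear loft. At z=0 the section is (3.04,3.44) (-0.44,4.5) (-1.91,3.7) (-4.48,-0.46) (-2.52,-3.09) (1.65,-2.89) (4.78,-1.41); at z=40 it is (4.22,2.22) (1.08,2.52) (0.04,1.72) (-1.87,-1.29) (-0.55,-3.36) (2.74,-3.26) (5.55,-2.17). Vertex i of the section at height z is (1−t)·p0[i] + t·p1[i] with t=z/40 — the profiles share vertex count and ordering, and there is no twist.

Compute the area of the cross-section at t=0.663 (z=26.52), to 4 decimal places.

Cross-section at t=0.663: each vertex is (1-t)·p0[i] + t·p1[i].
  v1: (1-0.663)·(3.04,3.44) + 0.663·(4.22,2.22) = (3.8223,2.6311)
  v2: (1-0.663)·(-0.44,4.5) + 0.663·(1.08,2.52) = (0.5678,3.1873)
  v3: (1-0.663)·(-1.91,3.7) + 0.663·(0.04,1.72) = (-0.6171,2.3873)
  v4: (1-0.663)·(-4.48,-0.46) + 0.663·(-1.87,-1.29) = (-2.7496,-1.0103)
  v5: (1-0.663)·(-2.52,-3.09) + 0.663·(-0.55,-3.36) = (-1.2139,-3.2690)
  v6: (1-0.663)·(1.65,-2.89) + 0.663·(2.74,-3.26) = (2.3727,-3.1353)
  v7: (1-0.663)·(4.78,-1.41) + 0.663·(5.55,-2.17) = (5.2905,-1.9139)
Shoelace sum Σ(x_i·y_{i+1} − x_{i+1}·y_i):
  i=1: 3.8223·3.1873 − 0.5678·2.6311 = +10.6889 (running +10.6889)
  i=2: 0.5678·2.3873 − -0.6171·3.1873 = +3.3224 (running +14.0113)
  i=3: -0.6171·-1.0103 − -2.7496·2.3873 = +7.1874 (running +21.1988)
  i=4: -2.7496·-3.2690 − -1.2139·-1.0103 = +7.7620 (running +28.9608)
  i=5: -1.2139·-3.1353 − 2.3727·-3.2690 = +11.5622 (running +40.5230)
  i=6: 2.3727·-1.9139 − 5.2905·-3.1353 = +12.0464 (running +52.5694)
  i=7: 5.2905·2.6311 − 3.8223·-1.9139 = +21.2356 (running +73.8049)
Area = |Σ|/2 = |73.8049|/2 = 36.9025

Area at t=0.663: 36.9025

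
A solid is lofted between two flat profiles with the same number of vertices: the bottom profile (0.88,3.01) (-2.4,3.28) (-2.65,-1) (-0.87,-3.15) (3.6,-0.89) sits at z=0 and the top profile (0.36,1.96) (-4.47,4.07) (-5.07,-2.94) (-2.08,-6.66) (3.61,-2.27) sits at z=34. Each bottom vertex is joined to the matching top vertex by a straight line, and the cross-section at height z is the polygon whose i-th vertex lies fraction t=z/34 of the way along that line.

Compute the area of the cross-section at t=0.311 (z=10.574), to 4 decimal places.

Cross-section at t=0.311: each vertex is (1-t)·p0[i] + t·p1[i].
  v1: (1-0.311)·(0.88,3.01) + 0.311·(0.36,1.96) = (0.7183,2.6835)
  v2: (1-0.311)·(-2.4,3.28) + 0.311·(-4.47,4.07) = (-3.0438,3.5257)
  v3: (1-0.311)·(-2.65,-1) + 0.311·(-5.07,-2.94) = (-3.4026,-1.6033)
  v4: (1-0.311)·(-0.87,-3.15) + 0.311·(-2.08,-6.66) = (-1.2463,-4.2416)
  v5: (1-0.311)·(3.6,-0.89) + 0.311·(3.61,-2.27) = (3.6031,-1.3192)
Shoelace sum Σ(x_i·y_{i+1} − x_{i+1}·y_i):
  i=1: 0.7183·3.5257 − -3.0438·2.6835 = +10.7002 (running +10.7002)
  i=2: -3.0438·-1.6033 − -3.4026·3.5257 = +16.8768 (running +27.5770)
  i=3: -3.4026·-4.2416 − -1.2463·-1.6033 = +12.4343 (running +40.0113)
  i=4: -1.2463·-1.3192 − 3.6031·-4.2416 = +16.9271 (running +56.9384)
  i=5: 3.6031·2.6835 − 0.7183·-1.3192 = +10.6163 (running +67.5547)
Area = |Σ|/2 = |67.5547|/2 = 33.7774

Area at t=0.311: 33.7774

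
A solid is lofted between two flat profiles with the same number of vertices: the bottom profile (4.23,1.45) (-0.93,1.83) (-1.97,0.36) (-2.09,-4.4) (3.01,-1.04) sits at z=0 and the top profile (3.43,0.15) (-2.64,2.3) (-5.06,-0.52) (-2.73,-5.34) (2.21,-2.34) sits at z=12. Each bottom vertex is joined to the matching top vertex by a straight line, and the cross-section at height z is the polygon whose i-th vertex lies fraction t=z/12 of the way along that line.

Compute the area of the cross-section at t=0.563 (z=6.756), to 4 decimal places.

Area at t=0.563: 30.3751

Cross-section at t=0.563: each vertex is (1-t)·p0[i] + t·p1[i].
  v1: (1-0.563)·(4.23,1.45) + 0.563·(3.43,0.15) = (3.7796,0.7181)
  v2: (1-0.563)·(-0.93,1.83) + 0.563·(-2.64,2.3) = (-1.8927,2.0946)
  v3: (1-0.563)·(-1.97,0.36) + 0.563·(-5.06,-0.52) = (-3.7097,-0.1354)
  v4: (1-0.563)·(-2.09,-4.4) + 0.563·(-2.73,-5.34) = (-2.4503,-4.9292)
  v5: (1-0.563)·(3.01,-1.04) + 0.563·(2.21,-2.34) = (2.5596,-1.7719)
Shoelace sum Σ(x_i·y_{i+1} − x_{i+1}·y_i):
  i=1: 3.7796·2.0946 − -1.8927·0.7181 = +9.2760 (running +9.2760)
  i=2: -1.8927·-0.1354 − -3.7097·2.0946 = +8.0267 (running +17.3026)
  i=3: -3.7097·-4.9292 − -2.4503·-0.1354 = +17.9539 (running +35.2565)
  i=4: -2.4503·-1.7719 − 2.5596·-4.9292 = +16.9586 (running +52.2151)
  i=5: 2.5596·0.7181 − 3.7796·-1.7719 = +8.5351 (running +60.7502)
Area = |Σ|/2 = |60.7502|/2 = 30.3751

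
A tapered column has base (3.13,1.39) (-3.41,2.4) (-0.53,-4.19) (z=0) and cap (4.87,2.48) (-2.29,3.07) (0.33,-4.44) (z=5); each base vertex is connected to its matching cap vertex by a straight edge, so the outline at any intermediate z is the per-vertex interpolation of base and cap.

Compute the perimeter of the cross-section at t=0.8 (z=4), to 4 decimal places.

Perimeter at t=0.8: 22.8220

Cross-section at t=0.8: each vertex is (1-t)·p0[i] + t·p1[i].
  v1: (1-0.8)·(3.13,1.39) + 0.8·(4.87,2.48) = (4.5220,2.2620)
  v2: (1-0.8)·(-3.41,2.4) + 0.8·(-2.29,3.07) = (-2.5140,2.9360)
  v3: (1-0.8)·(-0.53,-4.19) + 0.8·(0.33,-4.44) = (0.1580,-4.3900)
Perimeter = Σ |v_{i+1} − v_i|:
  edge 1→2: √(-7.0360² + 0.6740²) = 7.0682 (running 7.0682)
  edge 2→3: √(2.6720² + -7.3260²) = 7.7981 (running 14.8663)
  edge 3→1: √(4.3640² + 6.6520²) = 7.9557 (running 22.8220)
Perimeter = 22.8220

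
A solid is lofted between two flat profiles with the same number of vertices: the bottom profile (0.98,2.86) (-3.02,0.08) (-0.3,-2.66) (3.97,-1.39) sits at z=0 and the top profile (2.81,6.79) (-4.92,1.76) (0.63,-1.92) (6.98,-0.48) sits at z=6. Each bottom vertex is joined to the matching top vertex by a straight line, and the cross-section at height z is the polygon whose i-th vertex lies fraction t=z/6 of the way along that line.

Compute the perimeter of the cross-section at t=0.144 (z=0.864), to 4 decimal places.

Perimeter at t=0.144: 20.1460

Cross-section at t=0.144: each vertex is (1-t)·p0[i] + t·p1[i].
  v1: (1-0.144)·(0.98,2.86) + 0.144·(2.81,6.79) = (1.2435,3.4259)
  v2: (1-0.144)·(-3.02,0.08) + 0.144·(-4.92,1.76) = (-3.2936,0.3219)
  v3: (1-0.144)·(-0.3,-2.66) + 0.144·(0.63,-1.92) = (-0.1661,-2.5534)
  v4: (1-0.144)·(3.97,-1.39) + 0.144·(6.98,-0.48) = (4.4034,-1.2590)
Perimeter = Σ |v_{i+1} − v_i|:
  edge 1→2: √(-4.5371² + -3.1040²) = 5.4973 (running 5.4973)
  edge 2→3: √(3.1275² + -2.8754²) = 4.2484 (running 9.7457)
  edge 3→4: √(4.5695² + 1.2945²) = 4.7493 (running 14.4951)
  edge 4→1: √(-3.1599² + 4.6849²) = 5.6509 (running 20.1460)
Perimeter = 20.1460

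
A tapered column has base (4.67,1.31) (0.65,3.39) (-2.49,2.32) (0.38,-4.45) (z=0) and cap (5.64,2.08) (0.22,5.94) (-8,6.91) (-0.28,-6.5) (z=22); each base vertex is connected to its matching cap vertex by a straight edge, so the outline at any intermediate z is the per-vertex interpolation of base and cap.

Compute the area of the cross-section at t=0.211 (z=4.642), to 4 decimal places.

Cross-section at t=0.211: each vertex is (1-t)·p0[i] + t·p1[i].
  v1: (1-0.211)·(4.67,1.31) + 0.211·(5.64,2.08) = (4.8747,1.4725)
  v2: (1-0.211)·(0.65,3.39) + 0.211·(0.22,5.94) = (0.5593,3.9281)
  v3: (1-0.211)·(-2.49,2.32) + 0.211·(-8,6.91) = (-3.6526,3.2885)
  v4: (1-0.211)·(0.38,-4.45) + 0.211·(-0.28,-6.5) = (0.2407,-4.8826)
Shoelace sum Σ(x_i·y_{i+1} − x_{i+1}·y_i):
  i=1: 4.8747·3.9281 − 0.5593·1.4725 = +18.3244 (running +18.3244)
  i=2: 0.5593·3.2885 − -3.6526·3.9281 = +16.1868 (running +34.5112)
  i=3: -3.6526·-4.8826 − 0.2407·3.2885 = +17.0424 (running +51.5536)
  i=4: 0.2407·1.4725 − 4.8747·-4.8826 = +24.1553 (running +75.7089)
Area = |Σ|/2 = |75.7089|/2 = 37.8545

Area at t=0.211: 37.8545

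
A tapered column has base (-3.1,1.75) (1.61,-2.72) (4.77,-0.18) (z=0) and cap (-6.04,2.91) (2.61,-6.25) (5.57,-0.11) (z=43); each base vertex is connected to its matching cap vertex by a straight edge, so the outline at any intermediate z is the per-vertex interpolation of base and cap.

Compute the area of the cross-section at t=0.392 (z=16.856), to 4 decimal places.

Cross-section at t=0.392: each vertex is (1-t)·p0[i] + t·p1[i].
  v1: (1-0.392)·(-3.1,1.75) + 0.392·(-6.04,2.91) = (-4.2525,2.2047)
  v2: (1-0.392)·(1.61,-2.72) + 0.392·(2.61,-6.25) = (2.0020,-4.1038)
  v3: (1-0.392)·(4.77,-0.18) + 0.392·(5.57,-0.11) = (5.0836,-0.1526)
Shoelace sum Σ(x_i·y_{i+1} − x_{i+1}·y_i):
  i=1: -4.2525·-4.1038 − 2.0020·2.2047 = +13.0373 (running +13.0373)
  i=2: 2.0020·-0.1526 − 5.0836·-4.1038 = +20.5564 (running +33.5938)
  i=3: 5.0836·2.2047 − -4.2525·-0.1526 = +10.5592 (running +44.1529)
Area = |Σ|/2 = |44.1529|/2 = 22.0765

Area at t=0.392: 22.0765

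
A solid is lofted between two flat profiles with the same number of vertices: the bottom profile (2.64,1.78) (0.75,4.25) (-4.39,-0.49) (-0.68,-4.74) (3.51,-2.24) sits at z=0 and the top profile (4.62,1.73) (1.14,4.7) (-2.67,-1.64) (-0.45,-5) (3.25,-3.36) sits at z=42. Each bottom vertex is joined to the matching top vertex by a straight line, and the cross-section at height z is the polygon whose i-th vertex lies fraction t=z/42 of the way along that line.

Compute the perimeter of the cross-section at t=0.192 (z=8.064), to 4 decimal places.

Perimeter at t=0.192: 24.6893

Cross-section at t=0.192: each vertex is (1-t)·p0[i] + t·p1[i].
  v1: (1-0.192)·(2.64,1.78) + 0.192·(4.62,1.73) = (3.0202,1.7704)
  v2: (1-0.192)·(0.75,4.25) + 0.192·(1.14,4.7) = (0.8249,4.3364)
  v3: (1-0.192)·(-4.39,-0.49) + 0.192·(-2.67,-1.64) = (-4.0598,-0.7108)
  v4: (1-0.192)·(-0.68,-4.74) + 0.192·(-0.45,-5) = (-0.6358,-4.7899)
  v5: (1-0.192)·(3.51,-2.24) + 0.192·(3.25,-3.36) = (3.4601,-2.4550)
Perimeter = Σ |v_{i+1} − v_i|:
  edge 1→2: √(-2.1953² + 2.5660²) = 3.3769 (running 3.3769)
  edge 2→3: √(-4.8846² + -5.0472²) = 7.0238 (running 10.4007)
  edge 3→4: √(3.4239² + -4.0791²) = 5.3256 (running 15.7264)
  edge 4→5: √(4.0959² + 2.3349²) = 4.7147 (running 20.4411)
  edge 5→1: √(-0.4399² + 4.2254²) = 4.2483 (running 24.6893)
Perimeter = 24.6893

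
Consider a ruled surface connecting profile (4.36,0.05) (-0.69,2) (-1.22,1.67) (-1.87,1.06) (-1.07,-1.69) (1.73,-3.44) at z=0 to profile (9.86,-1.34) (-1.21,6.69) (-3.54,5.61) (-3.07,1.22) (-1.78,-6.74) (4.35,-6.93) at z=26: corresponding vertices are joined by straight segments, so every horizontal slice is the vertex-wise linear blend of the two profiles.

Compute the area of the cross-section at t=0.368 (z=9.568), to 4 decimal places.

Area at t=0.368: 43.8531

Cross-section at t=0.368: each vertex is (1-t)·p0[i] + t·p1[i].
  v1: (1-0.368)·(4.36,0.05) + 0.368·(9.86,-1.34) = (6.3840,-0.4615)
  v2: (1-0.368)·(-0.69,2) + 0.368·(-1.21,6.69) = (-0.8814,3.7259)
  v3: (1-0.368)·(-1.22,1.67) + 0.368·(-3.54,5.61) = (-2.0738,3.1199)
  v4: (1-0.368)·(-1.87,1.06) + 0.368·(-3.07,1.22) = (-2.3116,1.1189)
  v5: (1-0.368)·(-1.07,-1.69) + 0.368·(-1.78,-6.74) = (-1.3313,-3.5484)
  v6: (1-0.368)·(1.73,-3.44) + 0.368·(4.35,-6.93) = (2.6942,-4.7243)
Shoelace sum Σ(x_i·y_{i+1} − x_{i+1}·y_i):
  i=1: 6.3840·3.7259 − -0.8814·-0.4615 = +23.3795 (running +23.3795)
  i=2: -0.8814·3.1199 − -2.0738·3.7259 = +4.9769 (running +28.3564)
  i=3: -2.0738·1.1189 − -2.3116·3.1199 = +4.8917 (running +33.2481)
  i=4: -2.3116·-3.5484 − -1.3313·1.1189 = +9.6920 (running +42.9401)
  i=5: -1.3313·-4.7243 − 2.6942·-3.5484 = +15.8494 (running +58.7895)
  i=6: 2.6942·-0.4615 − 6.3840·-4.7243 = +28.9167 (running +87.7061)
Area = |Σ|/2 = |87.7061|/2 = 43.8531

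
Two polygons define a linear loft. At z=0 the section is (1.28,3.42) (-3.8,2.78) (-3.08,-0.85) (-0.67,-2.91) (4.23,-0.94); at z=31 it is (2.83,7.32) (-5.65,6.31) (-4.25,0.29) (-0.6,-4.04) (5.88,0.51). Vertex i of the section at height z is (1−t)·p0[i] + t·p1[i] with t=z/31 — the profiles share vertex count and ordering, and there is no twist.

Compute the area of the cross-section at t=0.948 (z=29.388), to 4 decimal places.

Area at t=0.948: 80.2107

Cross-section at t=0.948: each vertex is (1-t)·p0[i] + t·p1[i].
  v1: (1-0.948)·(1.28,3.42) + 0.948·(2.83,7.32) = (2.7494,7.1172)
  v2: (1-0.948)·(-3.8,2.78) + 0.948·(-5.65,6.31) = (-5.5538,6.1264)
  v3: (1-0.948)·(-3.08,-0.85) + 0.948·(-4.25,0.29) = (-4.1892,0.2307)
  v4: (1-0.948)·(-0.67,-2.91) + 0.948·(-0.6,-4.04) = (-0.6036,-3.9812)
  v5: (1-0.948)·(4.23,-0.94) + 0.948·(5.88,0.51) = (5.7942,0.4346)
Shoelace sum Σ(x_i·y_{i+1} − x_{i+1}·y_i):
  i=1: 2.7494·6.1264 − -5.5538·7.1172 = +56.3715 (running +56.3715)
  i=2: -5.5538·0.2307 − -4.1892·6.1264 = +24.3833 (running +80.7548)
  i=3: -4.1892·-3.9812 − -0.6036·0.2307 = +16.8173 (running +97.5721)
  i=4: -0.6036·0.4346 − 5.7942·-3.9812 = +22.8058 (running +120.3779)
  i=5: 5.7942·7.1172 − 2.7494·0.4346 = +40.0436 (running +160.4215)
Area = |Σ|/2 = |160.4215|/2 = 80.2107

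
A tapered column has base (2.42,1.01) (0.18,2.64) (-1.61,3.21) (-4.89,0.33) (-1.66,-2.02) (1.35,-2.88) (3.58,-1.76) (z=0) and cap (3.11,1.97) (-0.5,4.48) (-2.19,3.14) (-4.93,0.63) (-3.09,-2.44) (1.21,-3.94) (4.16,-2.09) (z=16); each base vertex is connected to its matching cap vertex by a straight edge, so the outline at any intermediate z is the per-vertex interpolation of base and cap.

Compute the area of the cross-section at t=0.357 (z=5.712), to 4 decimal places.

Area at t=0.357: 35.5023

Cross-section at t=0.357: each vertex is (1-t)·p0[i] + t·p1[i].
  v1: (1-0.357)·(2.42,1.01) + 0.357·(3.11,1.97) = (2.6663,1.3527)
  v2: (1-0.357)·(0.18,2.64) + 0.357·(-0.5,4.48) = (-0.0628,3.2969)
  v3: (1-0.357)·(-1.61,3.21) + 0.357·(-2.19,3.14) = (-1.8171,3.1850)
  v4: (1-0.357)·(-4.89,0.33) + 0.357·(-4.93,0.63) = (-4.9043,0.4371)
  v5: (1-0.357)·(-1.66,-2.02) + 0.357·(-3.09,-2.44) = (-2.1705,-2.1699)
  v6: (1-0.357)·(1.35,-2.88) + 0.357·(1.21,-3.94) = (1.3000,-3.2584)
  v7: (1-0.357)·(3.58,-1.76) + 0.357·(4.16,-2.09) = (3.7871,-1.8778)
Shoelace sum Σ(x_i·y_{i+1} − x_{i+1}·y_i):
  i=1: 2.6663·3.2969 − -0.0628·1.3527 = +8.8755 (running +8.8755)
  i=2: -0.0628·3.1850 − -1.8171·3.2969 = +5.7907 (running +14.6662)
  i=3: -1.8171·0.4371 − -4.9043·3.1850 = +14.8259 (running +29.4921)
  i=4: -4.9043·-2.1699 − -2.1705·0.4371 = +11.5907 (running +41.0829)
  i=5: -2.1705·-3.2584 − 1.3000·-2.1699 = +9.8934 (running +50.9763)
  i=6: 1.3000·-1.8778 − 3.7871·-3.2584 = +9.8986 (running +60.8749)
  i=7: 3.7871·1.3527 − 2.6663·-1.8778 = +10.1297 (running +71.0046)
Area = |Σ|/2 = |71.0046|/2 = 35.5023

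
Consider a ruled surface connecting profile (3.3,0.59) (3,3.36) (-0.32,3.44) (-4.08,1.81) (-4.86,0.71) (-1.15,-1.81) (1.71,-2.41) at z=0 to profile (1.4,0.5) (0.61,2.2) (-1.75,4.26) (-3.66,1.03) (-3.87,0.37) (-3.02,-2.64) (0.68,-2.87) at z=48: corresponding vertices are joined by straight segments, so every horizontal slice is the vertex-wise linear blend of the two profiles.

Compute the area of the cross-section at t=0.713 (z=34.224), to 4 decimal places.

Area at t=0.713: 27.9757

Cross-section at t=0.713: each vertex is (1-t)·p0[i] + t·p1[i].
  v1: (1-0.713)·(3.3,0.59) + 0.713·(1.4,0.5) = (1.9453,0.5258)
  v2: (1-0.713)·(3,3.36) + 0.713·(0.61,2.2) = (1.2959,2.5329)
  v3: (1-0.713)·(-0.32,3.44) + 0.713·(-1.75,4.26) = (-1.3396,4.0247)
  v4: (1-0.713)·(-4.08,1.81) + 0.713·(-3.66,1.03) = (-3.7805,1.2539)
  v5: (1-0.713)·(-4.86,0.71) + 0.713·(-3.87,0.37) = (-4.1541,0.4676)
  v6: (1-0.713)·(-1.15,-1.81) + 0.713·(-3.02,-2.64) = (-2.4833,-2.4018)
  v7: (1-0.713)·(1.71,-2.41) + 0.713·(0.68,-2.87) = (0.9756,-2.7380)
Shoelace sum Σ(x_i·y_{i+1} − x_{i+1}·y_i):
  i=1: 1.9453·2.5329 − 1.2959·0.5258 = +4.2459 (running +4.2459)
  i=2: 1.2959·4.0247 − -1.3396·2.5329 = +8.6088 (running +12.8546)
  i=3: -1.3396·1.2539 − -3.7805·4.0247 = +13.5357 (running +26.3903)
  i=4: -3.7805·0.4676 − -4.1541·1.2539 = +3.4410 (running +29.8313)
  i=5: -4.1541·-2.4018 − -2.4833·0.4676 = +11.1385 (running +40.9698)
  i=6: -2.4833·-2.7380 − 0.9756·-2.4018 = +9.1425 (running +50.1123)
  i=7: 0.9756·0.5258 − 1.9453·-2.7380 = +5.8392 (running +55.9515)
Area = |Σ|/2 = |55.9515|/2 = 27.9757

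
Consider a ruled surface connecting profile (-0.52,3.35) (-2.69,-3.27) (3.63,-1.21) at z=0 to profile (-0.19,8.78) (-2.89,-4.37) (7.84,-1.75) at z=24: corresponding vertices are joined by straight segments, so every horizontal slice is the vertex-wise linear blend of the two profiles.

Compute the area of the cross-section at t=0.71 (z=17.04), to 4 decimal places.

Cross-section at t=0.71: each vertex is (1-t)·p0[i] + t·p1[i].
  v1: (1-0.71)·(-0.52,3.35) + 0.71·(-0.19,8.78) = (-0.2857,7.2053)
  v2: (1-0.71)·(-2.69,-3.27) + 0.71·(-2.89,-4.37) = (-2.8320,-4.0510)
  v3: (1-0.71)·(3.63,-1.21) + 0.71·(7.84,-1.75) = (6.6191,-1.5934)
Shoelace sum Σ(x_i·y_{i+1} − x_{i+1}·y_i):
  i=1: -0.2857·-4.0510 − -2.8320·7.2053 = +21.5628 (running +21.5628)
  i=2: -2.8320·-1.5934 − 6.6191·-4.0510 = +31.3265 (running +52.8893)
  i=3: 6.6191·7.2053 − -0.2857·-1.5934 = +47.2374 (running +100.1266)
Area = |Σ|/2 = |100.1266|/2 = 50.0633

Area at t=0.71: 50.0633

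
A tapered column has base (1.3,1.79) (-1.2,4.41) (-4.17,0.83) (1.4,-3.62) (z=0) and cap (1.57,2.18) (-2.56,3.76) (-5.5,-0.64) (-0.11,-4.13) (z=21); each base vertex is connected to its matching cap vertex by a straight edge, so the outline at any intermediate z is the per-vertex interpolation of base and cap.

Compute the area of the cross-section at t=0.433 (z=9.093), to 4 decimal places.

Cross-section at t=0.433: each vertex is (1-t)·p0[i] + t·p1[i].
  v1: (1-0.433)·(1.3,1.79) + 0.433·(1.57,2.18) = (1.4169,1.9589)
  v2: (1-0.433)·(-1.2,4.41) + 0.433·(-2.56,3.76) = (-1.7889,4.1285)
  v3: (1-0.433)·(-4.17,0.83) + 0.433·(-5.5,-0.64) = (-4.7459,0.1935)
  v4: (1-0.433)·(1.4,-3.62) + 0.433·(-0.11,-4.13) = (0.7462,-3.8408)
Shoelace sum Σ(x_i·y_{i+1} − x_{i+1}·y_i):
  i=1: 1.4169·4.1285 − -1.7889·1.9589 = +9.3540 (running +9.3540)
  i=2: -1.7889·0.1935 − -4.7459·4.1285 = +19.2475 (running +28.6015)
  i=3: -4.7459·-3.8408 − 0.7462·0.1935 = +18.0838 (running +46.6853)
  i=4: 0.7462·1.9589 − 1.4169·-3.8408 = +6.9038 (running +53.5890)
Area = |Σ|/2 = |53.5890|/2 = 26.7945

Area at t=0.433: 26.7945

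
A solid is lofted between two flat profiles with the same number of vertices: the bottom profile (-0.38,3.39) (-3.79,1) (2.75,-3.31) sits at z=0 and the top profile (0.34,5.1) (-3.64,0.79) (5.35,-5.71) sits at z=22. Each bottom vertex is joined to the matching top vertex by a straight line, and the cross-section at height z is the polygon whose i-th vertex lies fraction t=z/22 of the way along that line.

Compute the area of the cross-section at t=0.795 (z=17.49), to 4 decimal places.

Cross-section at t=0.795: each vertex is (1-t)·p0[i] + t·p1[i].
  v1: (1-0.795)·(-0.38,3.39) + 0.795·(0.34,5.1) = (0.1924,4.7494)
  v2: (1-0.795)·(-3.79,1) + 0.795·(-3.64,0.79) = (-3.6707,0.8331)
  v3: (1-0.795)·(2.75,-3.31) + 0.795·(5.35,-5.71) = (4.8170,-5.2180)
Shoelace sum Σ(x_i·y_{i+1} − x_{i+1}·y_i):
  i=1: 0.1924·0.8331 − -3.6707·4.7494 = +17.5943 (running +17.5943)
  i=2: -3.6707·-5.2180 − 4.8170·0.8331 = +15.1412 (running +32.7355)
  i=3: 4.8170·4.7494 − 0.1924·-5.2180 = +23.8820 (running +56.6175)
Area = |Σ|/2 = |56.6175|/2 = 28.3088

Area at t=0.795: 28.3088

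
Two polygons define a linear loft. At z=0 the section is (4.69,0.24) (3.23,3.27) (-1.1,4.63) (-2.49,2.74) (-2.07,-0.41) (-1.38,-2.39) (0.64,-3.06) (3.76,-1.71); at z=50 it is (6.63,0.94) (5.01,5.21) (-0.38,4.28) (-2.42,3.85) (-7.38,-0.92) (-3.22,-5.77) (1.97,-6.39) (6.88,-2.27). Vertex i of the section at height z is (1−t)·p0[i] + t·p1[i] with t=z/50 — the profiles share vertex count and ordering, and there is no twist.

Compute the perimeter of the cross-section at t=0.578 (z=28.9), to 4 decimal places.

Perimeter at t=0.578: 32.1624

Cross-section at t=0.578: each vertex is (1-t)·p0[i] + t·p1[i].
  v1: (1-0.578)·(4.69,0.24) + 0.578·(6.63,0.94) = (5.8113,0.6446)
  v2: (1-0.578)·(3.23,3.27) + 0.578·(5.01,5.21) = (4.2588,4.3913)
  v3: (1-0.578)·(-1.1,4.63) + 0.578·(-0.38,4.28) = (-0.6838,4.4277)
  v4: (1-0.578)·(-2.49,2.74) + 0.578·(-2.42,3.85) = (-2.4495,3.3816)
  v5: (1-0.578)·(-2.07,-0.41) + 0.578·(-7.38,-0.92) = (-5.1392,-0.7048)
  v6: (1-0.578)·(-1.38,-2.39) + 0.578·(-3.22,-5.77) = (-2.4435,-4.3436)
  v7: (1-0.578)·(0.64,-3.06) + 0.578·(1.97,-6.39) = (1.4087,-4.9847)
  v8: (1-0.578)·(3.76,-1.71) + 0.578·(6.88,-2.27) = (5.5634,-2.0337)
Perimeter = Σ |v_{i+1} − v_i|:
  edge 1→2: √(-1.5525² + 3.7467²) = 4.0556 (running 4.0556)
  edge 2→3: √(-4.9427² + 0.0364²) = 4.9428 (running 8.9984)
  edge 3→4: √(-1.7657² + -1.0461²) = 2.0523 (running 11.0508)
  edge 4→5: √(-2.6896² + -4.0864²) = 4.8921 (running 15.9429)
  edge 5→6: √(2.6957² + -3.6389²) = 4.5286 (running 20.4714)
  edge 6→7: √(3.8523² + -0.6411²) = 3.9052 (running 24.3767)
  edge 7→8: √(4.1546² + 2.9511²) = 5.0960 (running 29.4727)
  edge 8→1: √(0.2480² + 2.6783²) = 2.6897 (running 32.1624)
Perimeter = 32.1624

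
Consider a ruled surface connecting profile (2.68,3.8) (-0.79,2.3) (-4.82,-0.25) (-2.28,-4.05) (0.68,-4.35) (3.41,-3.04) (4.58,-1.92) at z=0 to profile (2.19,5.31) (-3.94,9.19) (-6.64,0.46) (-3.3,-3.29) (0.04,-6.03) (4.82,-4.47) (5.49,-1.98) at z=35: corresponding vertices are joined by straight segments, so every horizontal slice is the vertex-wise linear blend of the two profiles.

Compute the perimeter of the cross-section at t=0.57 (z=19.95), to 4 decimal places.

Perimeter at t=0.57: 33.9408

Cross-section at t=0.57: each vertex is (1-t)·p0[i] + t·p1[i].
  v1: (1-0.57)·(2.68,3.8) + 0.57·(2.19,5.31) = (2.4007,4.6607)
  v2: (1-0.57)·(-0.79,2.3) + 0.57·(-3.94,9.19) = (-2.5855,6.2273)
  v3: (1-0.57)·(-4.82,-0.25) + 0.57·(-6.64,0.46) = (-5.8574,0.1547)
  v4: (1-0.57)·(-2.28,-4.05) + 0.57·(-3.3,-3.29) = (-2.8614,-3.6168)
  v5: (1-0.57)·(0.68,-4.35) + 0.57·(0.04,-6.03) = (0.3152,-5.3076)
  v6: (1-0.57)·(3.41,-3.04) + 0.57·(4.82,-4.47) = (4.2137,-3.8551)
  v7: (1-0.57)·(4.58,-1.92) + 0.57·(5.49,-1.98) = (5.0987,-1.9542)
Perimeter = Σ |v_{i+1} − v_i|:
  edge 1→2: √(-4.9862² + 1.5666²) = 5.2265 (running 5.2265)
  edge 2→3: √(-3.2719² + -6.0726²) = 6.8980 (running 12.1245)
  edge 3→4: √(2.9960² + -3.7715²) = 4.8167 (running 16.9411)
  edge 4→5: √(3.1766² + -1.6908²) = 3.5986 (running 20.5397)
  edge 5→6: √(3.8985² + 1.4525²) = 4.1603 (running 24.7000)
  edge 6→7: √(0.8850² + 1.9009²) = 2.0968 (running 26.7968)
  edge 7→1: √(-2.6980² + 6.6149²) = 7.1440 (running 33.9408)
Perimeter = 33.9408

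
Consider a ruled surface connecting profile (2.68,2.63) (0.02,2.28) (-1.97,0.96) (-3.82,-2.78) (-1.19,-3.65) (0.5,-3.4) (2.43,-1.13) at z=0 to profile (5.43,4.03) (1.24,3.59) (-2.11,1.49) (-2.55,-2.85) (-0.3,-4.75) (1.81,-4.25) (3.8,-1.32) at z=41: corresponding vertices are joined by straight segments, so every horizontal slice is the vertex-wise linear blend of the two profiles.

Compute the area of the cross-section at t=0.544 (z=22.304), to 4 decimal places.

Cross-section at t=0.544: each vertex is (1-t)·p0[i] + t·p1[i].
  v1: (1-0.544)·(2.68,2.63) + 0.544·(5.43,4.03) = (4.1760,3.3916)
  v2: (1-0.544)·(0.02,2.28) + 0.544·(1.24,3.59) = (0.6837,2.9926)
  v3: (1-0.544)·(-1.97,0.96) + 0.544·(-2.11,1.49) = (-2.0462,1.2483)
  v4: (1-0.544)·(-3.82,-2.78) + 0.544·(-2.55,-2.85) = (-3.1291,-2.8181)
  v5: (1-0.544)·(-1.19,-3.65) + 0.544·(-0.3,-4.75) = (-0.7058,-4.2484)
  v6: (1-0.544)·(0.5,-3.4) + 0.544·(1.81,-4.25) = (1.2126,-3.8624)
  v7: (1-0.544)·(2.43,-1.13) + 0.544·(3.8,-1.32) = (3.1753,-1.2334)
Shoelace sum Σ(x_i·y_{i+1} − x_{i+1}·y_i):
  i=1: 4.1760·2.9926 − 0.6837·3.3916 = +10.1785 (running +10.1785)
  i=2: 0.6837·1.2483 − -2.0462·2.9926 = +6.9769 (running +17.1554)
  i=3: -2.0462·-2.8181 − -3.1291·1.2483 = +9.6724 (running +26.8278)
  i=4: -3.1291·-4.2484 − -0.7058·-2.8181 = +11.3046 (running +38.1324)
  i=5: -0.7058·-3.8624 − 1.2126·-4.2484 = +7.8780 (running +46.0104)
  i=6: 1.2126·-1.2334 − 3.1753·-3.8624 = +10.7686 (running +56.7790)
  i=7: 3.1753·3.3916 − 4.1760·-1.2334 = +15.9198 (running +72.6988)
Area = |Σ|/2 = |72.6988|/2 = 36.3494

Area at t=0.544: 36.3494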